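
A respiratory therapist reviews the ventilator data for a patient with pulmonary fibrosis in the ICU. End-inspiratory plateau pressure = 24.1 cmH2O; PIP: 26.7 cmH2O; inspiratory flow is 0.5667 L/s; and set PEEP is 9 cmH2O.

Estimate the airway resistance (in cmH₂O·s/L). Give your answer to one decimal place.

Raw = (PIP − Pplat) / flow = (26.7 − 24.1) / 0.5667 = 2.6 / 0.5667 = 4.588 cmH2O·s/L.

4.6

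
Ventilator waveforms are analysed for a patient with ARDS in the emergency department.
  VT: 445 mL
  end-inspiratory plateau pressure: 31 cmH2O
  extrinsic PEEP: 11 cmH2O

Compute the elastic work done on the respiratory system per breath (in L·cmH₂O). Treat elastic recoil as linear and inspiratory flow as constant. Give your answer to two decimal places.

4.45

Elastic work ≈ ½ × (Pplat − PEEP) × Vt = 0.5 × (31 − 11) × 0.445 L = 0.5 × 20.0 × 0.445 = 4.45 L·cmH2O.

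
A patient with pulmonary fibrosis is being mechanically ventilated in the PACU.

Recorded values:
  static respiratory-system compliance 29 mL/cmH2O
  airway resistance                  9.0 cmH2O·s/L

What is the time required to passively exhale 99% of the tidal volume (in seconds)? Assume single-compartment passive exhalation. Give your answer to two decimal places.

1.20

τ = R × C = 9.0 × 29 mL/cmH2O = 9.0 × 0.029 L/cmH2O = 0.261 s.
Exhaled fraction f = 1 − e^(−t/τ) → t = −τ·ln(1 − f) = −0.261·ln(0.01) = 1.202 s.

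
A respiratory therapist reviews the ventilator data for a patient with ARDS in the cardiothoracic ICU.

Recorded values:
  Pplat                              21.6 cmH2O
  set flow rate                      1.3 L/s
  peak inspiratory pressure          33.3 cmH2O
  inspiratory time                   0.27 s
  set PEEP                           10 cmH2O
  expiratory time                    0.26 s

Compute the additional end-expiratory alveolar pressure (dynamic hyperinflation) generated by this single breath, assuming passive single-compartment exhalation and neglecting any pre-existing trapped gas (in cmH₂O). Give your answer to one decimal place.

Vt = flow × Ti = 1.3 L/s × 0.27 s × 1000 mL/L = 351.0 mL.
R = (PIP − Pplat)/V̇ = (33.3 − 21.6) / 1.3 = 11.7/1.3 = 9.0 cmH2O·s/L.
C = Vt/(Pplat − PEEP) = 351.0 / (21.6 − 10) = 351.0/11.6 = 30.259 mL/cmH2O.
τ = R × C = 9.0 × 0.03026 L/cmH2O = 0.2723 s.
Fraction remaining = e^(−Te/τ) = e^(−0.26/0.2723) = 0.3849; trapped volume = 351.0 × 0.3849 = 135.1 mL.
Additional alveolar pressure from trapping ≈ V_trapped / C = 135.1 / 30.259 = 4.465 cmH2O.

4.5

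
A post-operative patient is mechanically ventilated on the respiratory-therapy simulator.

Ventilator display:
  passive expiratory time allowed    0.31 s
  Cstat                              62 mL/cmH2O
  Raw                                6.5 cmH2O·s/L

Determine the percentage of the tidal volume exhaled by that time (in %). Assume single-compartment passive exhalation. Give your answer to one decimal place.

τ = R × C = 6.5 × 62 mL/cmH2O = 6.5 × 0.062 L/cmH2O = 0.403 s.
Passive exhalation: V(t)/V₀ = e^(−t/τ) = e^(−0.31/0.403) = 0.4634.
Fraction exhaled = 1 − 0.4634 = 0.5366 → 53.66%.

53.7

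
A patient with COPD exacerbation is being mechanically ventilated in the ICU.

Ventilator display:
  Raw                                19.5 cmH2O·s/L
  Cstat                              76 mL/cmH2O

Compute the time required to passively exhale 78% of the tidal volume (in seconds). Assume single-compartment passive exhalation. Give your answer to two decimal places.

2.24

τ = R × C = 19.5 × 76 mL/cmH2O = 19.5 × 0.076 L/cmH2O = 1.482 s.
Exhaled fraction f = 1 − e^(−t/τ) → t = −τ·ln(1 − f) = −1.482·ln(0.22) = 2.244 s.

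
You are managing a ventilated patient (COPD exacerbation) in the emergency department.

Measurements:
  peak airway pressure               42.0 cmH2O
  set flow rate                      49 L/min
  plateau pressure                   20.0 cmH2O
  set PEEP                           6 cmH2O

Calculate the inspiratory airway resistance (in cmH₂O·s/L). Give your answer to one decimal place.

Flow: 49 L/min ÷ 60 = 0.8167 L/s.
Raw = (PIP − Pplat) / flow = (42.0 − 20.0) / 0.8167 = 22.0 / 0.8167 = 26.938 cmH2O·s/L.

26.9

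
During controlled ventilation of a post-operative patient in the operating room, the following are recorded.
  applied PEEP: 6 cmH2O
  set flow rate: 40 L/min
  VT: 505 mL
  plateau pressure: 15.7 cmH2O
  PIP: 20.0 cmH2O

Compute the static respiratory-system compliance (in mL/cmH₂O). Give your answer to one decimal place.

52.1

Cstat = Vt / (Pplat − PEEP) = 505 / (15.7 − 6) = 505 / 9.7 = 52.062 mL/cmH2O.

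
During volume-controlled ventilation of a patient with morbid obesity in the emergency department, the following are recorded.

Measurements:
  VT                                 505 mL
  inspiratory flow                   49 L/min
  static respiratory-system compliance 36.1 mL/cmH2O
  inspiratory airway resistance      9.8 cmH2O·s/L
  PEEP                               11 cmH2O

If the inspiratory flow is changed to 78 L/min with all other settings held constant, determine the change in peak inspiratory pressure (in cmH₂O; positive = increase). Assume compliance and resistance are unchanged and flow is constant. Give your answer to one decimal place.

Flow: 49 L/min ÷ 60 = 0.8167 L/s.
New flow: 78 L/min ÷ 60 = 1.3 L/s.
PIP = Vt/C + R·V̇ + PEEP (constant-flow equation of motion).
Only the resistive term changes: ΔPIP = R × ΔV̇ = 9.8 × (1.3 − 0.8167) = 9.8 × 0.4833 = 4.736 cmH2O.

4.7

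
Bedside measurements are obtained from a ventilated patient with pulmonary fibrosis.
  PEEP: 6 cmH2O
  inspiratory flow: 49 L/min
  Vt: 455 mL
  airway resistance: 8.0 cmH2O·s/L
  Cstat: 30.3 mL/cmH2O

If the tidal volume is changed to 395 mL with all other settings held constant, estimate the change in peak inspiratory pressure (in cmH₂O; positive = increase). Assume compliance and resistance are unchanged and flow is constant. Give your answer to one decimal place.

PIP = Vt/C + R·V̇ + PEEP (constant-flow equation of motion).
Only the elastic term changes: ΔPIP = ΔVt / C = (395 − 455) / 30.3 = -1.98 cmH2O.

-2.0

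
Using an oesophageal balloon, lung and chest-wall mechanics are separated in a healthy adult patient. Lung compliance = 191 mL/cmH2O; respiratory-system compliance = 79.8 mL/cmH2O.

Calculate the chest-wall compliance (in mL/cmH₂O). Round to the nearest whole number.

137

1/Ccw = 1/Crs − 1/CL.
1/Ccw = 1/79.8 − 1/191 = 0.007296.
Ccw = 137.06 mL/cmH2O.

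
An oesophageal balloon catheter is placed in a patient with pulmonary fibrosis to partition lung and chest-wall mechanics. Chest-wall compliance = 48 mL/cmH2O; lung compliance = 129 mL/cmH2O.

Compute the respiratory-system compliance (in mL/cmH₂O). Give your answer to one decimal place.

Lung and chest wall are elastances in series: 1/Crs = 1/CL + 1/Ccw.
1/Crs = 1/129 + 1/48 = 0.02859.
Crs = 34.977 mL/cmH2O.

35.0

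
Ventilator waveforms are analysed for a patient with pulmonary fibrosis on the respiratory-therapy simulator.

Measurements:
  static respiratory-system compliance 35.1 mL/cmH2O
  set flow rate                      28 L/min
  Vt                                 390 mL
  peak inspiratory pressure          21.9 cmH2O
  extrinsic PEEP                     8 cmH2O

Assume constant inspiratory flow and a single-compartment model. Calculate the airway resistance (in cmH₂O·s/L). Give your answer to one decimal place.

Flow: 28 L/min ÷ 60 = 0.4667 L/s.
Equation of motion (constant flow): PIP = Vt/C + R·V̇ + PEEP.
R·V̇ = PIP − Vt/C − PEEP = 21.9 − 390/35.1 − 8 = 21.9 − 11.111 − 8 = 2.789 cmH2O.
R = 2.789 / 0.4667 = 5.976 cmH2O·s/L.

6.0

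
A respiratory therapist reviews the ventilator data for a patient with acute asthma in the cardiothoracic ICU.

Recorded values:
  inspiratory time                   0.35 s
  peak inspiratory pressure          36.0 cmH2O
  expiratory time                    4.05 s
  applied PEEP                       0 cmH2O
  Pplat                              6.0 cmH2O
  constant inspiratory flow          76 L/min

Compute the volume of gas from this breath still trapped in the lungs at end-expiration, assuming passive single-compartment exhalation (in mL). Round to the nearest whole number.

44

Flow: 76 L/min ÷ 60 = 1.2667 L/s.
Vt = flow × Ti = 1.2667 L/s × 0.35 s × 1000 mL/L = 443.35 mL.
R = (PIP − Pplat)/V̇ = (36.0 − 6.0) / 1.2667 = 30.0/1.2667 = 23.684 cmH2O·s/L.
C = Vt/(Pplat − PEEP) = 443.35 / (6.0 − 0) = 443.35/6.0 = 73.892 mL/cmH2O.
τ = R × C = 23.684 × 0.07389 L/cmH2O = 1.75 s.
Fraction remaining = e^(−Te/τ) = e^(−4.05/1.75) = 0.09884.
Trapped volume = 443.35 × 0.09884 = 43.821 mL.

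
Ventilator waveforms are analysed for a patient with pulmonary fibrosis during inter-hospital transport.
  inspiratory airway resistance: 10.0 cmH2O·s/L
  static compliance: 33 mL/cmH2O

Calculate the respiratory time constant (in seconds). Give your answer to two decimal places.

0.33

τ = R × C = 10.0 × 33 mL/cmH2O = 10.0 × 0.033 L/cmH2O = 0.33 s.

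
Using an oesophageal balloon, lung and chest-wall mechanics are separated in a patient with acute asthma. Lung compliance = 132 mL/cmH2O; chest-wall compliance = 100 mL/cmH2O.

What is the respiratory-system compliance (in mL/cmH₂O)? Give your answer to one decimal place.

56.9

Lung and chest wall are elastances in series: 1/Crs = 1/CL + 1/Ccw.
1/Crs = 1/132 + 1/100 = 0.01758.
Crs = 56.883 mL/cmH2O.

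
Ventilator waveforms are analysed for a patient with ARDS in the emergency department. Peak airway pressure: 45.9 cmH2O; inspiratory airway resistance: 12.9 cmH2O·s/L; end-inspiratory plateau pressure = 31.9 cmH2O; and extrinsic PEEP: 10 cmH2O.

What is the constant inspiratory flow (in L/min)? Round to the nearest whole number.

65

flow = (PIP − Pplat) / Raw = (45.9 − 31.9) / 12.9 = 1.085 L/s × 60 = 65.1 L/min.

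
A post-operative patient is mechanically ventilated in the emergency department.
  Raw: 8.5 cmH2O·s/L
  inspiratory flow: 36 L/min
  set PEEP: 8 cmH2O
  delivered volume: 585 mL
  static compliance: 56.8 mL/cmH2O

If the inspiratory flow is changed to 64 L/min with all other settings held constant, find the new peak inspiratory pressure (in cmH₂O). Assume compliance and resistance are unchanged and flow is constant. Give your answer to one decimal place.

Flow: 36 L/min ÷ 60 = 0.6 L/s.
New flow: 64 L/min ÷ 60 = 1.0667 L/s.
PIP = Vt/C + R·V̇ + PEEP (constant-flow equation of motion).
Only the resistive term changes: ΔPIP = R × ΔV̇ = 8.5 × (1.0667 − 0.6) = 8.5 × 0.4667 = 3.967 cmH2O.
Original PIP = 585/56.8 + 8.5×0.6 + 8 = 23.399 cmH2O; new PIP = 23.399 + (3.967) = 27.366 cmH2O.

27.4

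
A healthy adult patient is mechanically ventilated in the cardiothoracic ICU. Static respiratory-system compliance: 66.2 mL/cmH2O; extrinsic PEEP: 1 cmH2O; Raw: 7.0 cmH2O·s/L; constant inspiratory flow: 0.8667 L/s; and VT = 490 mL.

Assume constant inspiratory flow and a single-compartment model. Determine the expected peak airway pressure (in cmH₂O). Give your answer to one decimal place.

Equation of motion (constant flow): PIP = Vt/C + R·V̇ + PEEP.
PIP = 490/66.2 + 7.0×0.8667 + 1 = 7.402 + 6.067 + 1 = 14.469 cmH2O.

14.5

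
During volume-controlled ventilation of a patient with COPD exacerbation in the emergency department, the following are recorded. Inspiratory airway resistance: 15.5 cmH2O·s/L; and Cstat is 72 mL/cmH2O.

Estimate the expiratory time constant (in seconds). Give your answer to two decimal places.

τ = R × C = 15.5 × 72 mL/cmH2O = 15.5 × 0.072 L/cmH2O = 1.116 s.

1.12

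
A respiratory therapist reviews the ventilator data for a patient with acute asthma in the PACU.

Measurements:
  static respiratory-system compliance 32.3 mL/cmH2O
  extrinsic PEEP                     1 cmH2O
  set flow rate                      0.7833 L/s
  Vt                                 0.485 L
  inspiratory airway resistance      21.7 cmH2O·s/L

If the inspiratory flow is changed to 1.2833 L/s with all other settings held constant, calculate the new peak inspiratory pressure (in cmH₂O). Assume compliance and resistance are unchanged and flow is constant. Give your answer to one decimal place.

PIP = Vt/C + R·V̇ + PEEP (constant-flow equation of motion).
Only the resistive term changes: ΔPIP = R × ΔV̇ = 21.7 × (1.2833 − 0.7833) = 21.7 × 0.5 = 10.85 cmH2O.
Original PIP = 485/32.3 + 21.7×0.7833 + 1 = 33.013 cmH2O; new PIP = 33.013 + (10.85) = 43.863 cmH2O.

43.9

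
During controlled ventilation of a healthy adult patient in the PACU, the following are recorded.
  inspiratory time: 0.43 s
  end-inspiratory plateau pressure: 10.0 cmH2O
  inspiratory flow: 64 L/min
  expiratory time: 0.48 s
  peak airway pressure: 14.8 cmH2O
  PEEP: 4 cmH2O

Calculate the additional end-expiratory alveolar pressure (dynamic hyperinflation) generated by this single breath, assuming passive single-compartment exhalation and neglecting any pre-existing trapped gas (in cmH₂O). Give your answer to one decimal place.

Flow: 64 L/min ÷ 60 = 1.0667 L/s.
Vt = flow × Ti = 1.0667 L/s × 0.43 s × 1000 mL/L = 458.68 mL.
R = (PIP − Pplat)/V̇ = (14.8 − 10.0) / 1.0667 = 4.8/1.0667 = 4.5 cmH2O·s/L.
C = Vt/(Pplat − PEEP) = 458.68 / (10.0 − 4) = 458.68/6.0 = 76.447 mL/cmH2O.
τ = R × C = 4.5 × 0.07645 L/cmH2O = 0.344 s.
Fraction remaining = e^(−Te/τ) = e^(−0.48/0.344) = 0.2477; trapped volume = 458.68 × 0.2477 = 113.62 mL.
Additional alveolar pressure from trapping ≈ V_trapped / C = 113.62 / 76.447 = 1.486 cmH2O.

1.5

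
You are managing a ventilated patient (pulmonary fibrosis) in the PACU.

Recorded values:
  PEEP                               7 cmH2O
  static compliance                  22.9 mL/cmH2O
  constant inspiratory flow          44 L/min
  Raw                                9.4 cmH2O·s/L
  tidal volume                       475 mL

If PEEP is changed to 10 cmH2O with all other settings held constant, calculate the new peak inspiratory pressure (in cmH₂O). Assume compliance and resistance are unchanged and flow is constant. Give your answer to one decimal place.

37.6

Flow: 44 L/min ÷ 60 = 0.7333 L/s.
PIP = Vt/C + R·V̇ + PEEP (constant-flow equation of motion).
Only the baseline term changes: ΔPIP = ΔPEEP = 10 − 7 = 3.0 cmH2O.
Original PIP = 475/22.9 + 9.4×0.7333 + 7 = 34.635 cmH2O; new PIP = 34.635 + (3.0) = 37.635 cmH2O.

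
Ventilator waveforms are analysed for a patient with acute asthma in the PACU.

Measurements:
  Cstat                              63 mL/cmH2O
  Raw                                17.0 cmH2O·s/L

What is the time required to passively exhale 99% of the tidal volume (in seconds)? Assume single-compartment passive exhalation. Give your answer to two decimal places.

4.93

τ = R × C = 17.0 × 63 mL/cmH2O = 17.0 × 0.063 L/cmH2O = 1.071 s.
Exhaled fraction f = 1 − e^(−t/τ) → t = −τ·ln(1 − f) = −1.071·ln(0.01) = 4.932 s.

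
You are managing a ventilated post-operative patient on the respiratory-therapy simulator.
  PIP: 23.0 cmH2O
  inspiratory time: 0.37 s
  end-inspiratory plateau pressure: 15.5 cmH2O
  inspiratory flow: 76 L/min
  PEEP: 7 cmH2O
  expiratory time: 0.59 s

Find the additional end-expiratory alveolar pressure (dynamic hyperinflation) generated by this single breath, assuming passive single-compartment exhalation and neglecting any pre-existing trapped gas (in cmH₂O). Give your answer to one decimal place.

1.4

Flow: 76 L/min ÷ 60 = 1.2667 L/s.
Vt = flow × Ti = 1.2667 L/s × 0.37 s × 1000 mL/L = 468.68 mL.
R = (PIP − Pplat)/V̇ = (23.0 − 15.5) / 1.2667 = 7.5/1.2667 = 5.921 cmH2O·s/L.
C = Vt/(Pplat − PEEP) = 468.68 / (15.5 − 7) = 468.68/8.5 = 55.139 mL/cmH2O.
τ = R × C = 5.921 × 0.05514 L/cmH2O = 0.3265 s.
Fraction remaining = e^(−Te/τ) = e^(−0.59/0.3265) = 0.1641; trapped volume = 468.68 × 0.1641 = 76.91 mL.
Additional alveolar pressure from trapping ≈ V_trapped / C = 76.91 / 55.139 = 1.395 cmH2O.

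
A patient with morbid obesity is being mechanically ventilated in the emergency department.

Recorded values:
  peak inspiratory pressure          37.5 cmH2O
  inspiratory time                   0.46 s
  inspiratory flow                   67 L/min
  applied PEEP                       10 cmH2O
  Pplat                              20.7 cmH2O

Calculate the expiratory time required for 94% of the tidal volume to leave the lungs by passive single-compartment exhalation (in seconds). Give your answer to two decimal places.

2.03

Flow: 67 L/min ÷ 60 = 1.1167 L/s.
Vt = flow × Ti = 1.1167 L/s × 0.46 s × 1000 mL/L = 513.68 mL.
R = (PIP − Pplat)/V̇ = (37.5 − 20.7) / 1.1167 = 16.8/1.1167 = 15.044 cmH2O·s/L.
C = Vt/(Pplat − PEEP) = 513.68 / (20.7 − 10) = 513.68/10.7 = 48.007 mL/cmH2O.
τ = R × C = 15.044 × 0.04801 L/cmH2O = 0.7223 s.
t = −τ·ln(1 − 0.94) = −0.7223·ln(0.06) = 2.032 s.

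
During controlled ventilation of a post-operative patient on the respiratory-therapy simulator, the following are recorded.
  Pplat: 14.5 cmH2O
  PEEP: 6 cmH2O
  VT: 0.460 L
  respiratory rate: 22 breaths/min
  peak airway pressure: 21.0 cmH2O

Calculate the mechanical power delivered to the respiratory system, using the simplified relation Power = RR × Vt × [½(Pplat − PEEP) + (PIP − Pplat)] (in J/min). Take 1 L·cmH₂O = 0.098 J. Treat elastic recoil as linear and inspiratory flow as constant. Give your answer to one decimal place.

10.7

Per-breath work = Vt × [½(Pplat−PEEP) + (PIP−Pplat)] = 0.460 × [0.5×8.5 + 6.5] = 0.460 × 10.75 = 4.945 L·cmH2O.
Power = 22 × 4.945 = 108.79 L·cmH2O/min.
× 0.098 J/(L·cmH2O) → 10.661 J/min.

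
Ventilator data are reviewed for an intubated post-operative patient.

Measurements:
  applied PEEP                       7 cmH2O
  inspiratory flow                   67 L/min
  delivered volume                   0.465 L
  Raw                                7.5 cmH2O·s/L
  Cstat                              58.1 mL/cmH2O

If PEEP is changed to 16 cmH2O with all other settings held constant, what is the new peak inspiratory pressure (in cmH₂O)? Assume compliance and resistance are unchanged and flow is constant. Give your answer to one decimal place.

Flow: 67 L/min ÷ 60 = 1.1167 L/s.
PIP = Vt/C + R·V̇ + PEEP (constant-flow equation of motion).
Only the baseline term changes: ΔPIP = ΔPEEP = 16 − 7 = 9.0 cmH2O.
Original PIP = 465/58.1 + 7.5×1.1167 + 7 = 23.379 cmH2O; new PIP = 23.379 + (9.0) = 32.379 cmH2O.

32.4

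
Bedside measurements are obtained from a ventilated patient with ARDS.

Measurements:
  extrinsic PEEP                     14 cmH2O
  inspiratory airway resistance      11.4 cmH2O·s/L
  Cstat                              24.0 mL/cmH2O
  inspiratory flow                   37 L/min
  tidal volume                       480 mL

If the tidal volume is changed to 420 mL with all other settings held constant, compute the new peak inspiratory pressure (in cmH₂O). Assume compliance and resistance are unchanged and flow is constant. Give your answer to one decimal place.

38.5

Flow: 37 L/min ÷ 60 = 0.6167 L/s.
PIP = Vt/C + R·V̇ + PEEP (constant-flow equation of motion).
Only the elastic term changes: ΔPIP = ΔVt / C = (420 − 480) / 24.0 = -2.5 cmH2O.
Original PIP = 480/24.0 + 11.4×0.6167 + 14 = 41.03 cmH2O; new PIP = 41.03 + (-2.5) = 38.53 cmH2O.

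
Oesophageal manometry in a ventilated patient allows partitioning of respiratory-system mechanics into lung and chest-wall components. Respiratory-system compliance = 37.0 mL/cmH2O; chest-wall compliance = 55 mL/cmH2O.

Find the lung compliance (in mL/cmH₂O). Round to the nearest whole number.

113

1/CL = 1/Crs − 1/Ccw.
1/CL = 1/37.0 − 1/55 = 0.008845.
CL = 113.06 mL/cmH2O.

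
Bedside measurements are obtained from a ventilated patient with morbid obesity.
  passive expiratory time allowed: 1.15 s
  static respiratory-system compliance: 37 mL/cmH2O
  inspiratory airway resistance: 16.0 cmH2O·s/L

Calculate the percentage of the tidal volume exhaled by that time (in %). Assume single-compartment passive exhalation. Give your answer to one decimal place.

85.7

τ = R × C = 16.0 × 37 mL/cmH2O = 16.0 × 0.037 L/cmH2O = 0.592 s.
Passive exhalation: V(t)/V₀ = e^(−t/τ) = e^(−1.15/0.592) = 0.1433.
Fraction exhaled = 1 − 0.1433 = 0.8567 → 85.67%.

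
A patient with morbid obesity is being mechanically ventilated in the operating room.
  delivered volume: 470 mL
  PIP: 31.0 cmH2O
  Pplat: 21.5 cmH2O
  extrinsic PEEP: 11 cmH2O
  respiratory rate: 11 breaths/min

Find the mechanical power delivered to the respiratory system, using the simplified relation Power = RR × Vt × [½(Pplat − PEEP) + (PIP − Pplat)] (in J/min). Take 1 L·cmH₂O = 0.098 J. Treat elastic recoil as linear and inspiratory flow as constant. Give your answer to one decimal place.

Per-breath work = Vt × [½(Pplat−PEEP) + (PIP−Pplat)] = 0.470 × [0.5×10.5 + 9.5] = 0.470 × 14.75 = 6.933 L·cmH2O.
Power = 11 × 6.933 = 76.263 L·cmH2O/min.
× 0.098 J/(L·cmH2O) → 7.474 J/min.

7.5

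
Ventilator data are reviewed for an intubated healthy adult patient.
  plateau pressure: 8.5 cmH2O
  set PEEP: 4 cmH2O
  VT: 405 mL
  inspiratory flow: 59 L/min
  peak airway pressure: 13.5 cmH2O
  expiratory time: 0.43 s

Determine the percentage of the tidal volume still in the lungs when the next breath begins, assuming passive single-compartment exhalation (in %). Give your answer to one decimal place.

Flow: 59 L/min ÷ 60 = 0.9833 L/s.
R = (PIP − Pplat)/V̇ = (13.5 − 8.5) / 0.9833 = 5.0/0.9833 = 5.085 cmH2O·s/L.
C = Vt/(Pplat − PEEP) = 405.0 / (8.5 − 4) = 405.0/4.5 = 90.0 mL/cmH2O.
τ = R × C = 5.085 × 0.09 L/cmH2O = 0.4577 s.
Fraction remaining at end-expiration = e^(−Te/τ) = e^(−0.43/0.4577) = 0.3908 → 39.08%.

39.1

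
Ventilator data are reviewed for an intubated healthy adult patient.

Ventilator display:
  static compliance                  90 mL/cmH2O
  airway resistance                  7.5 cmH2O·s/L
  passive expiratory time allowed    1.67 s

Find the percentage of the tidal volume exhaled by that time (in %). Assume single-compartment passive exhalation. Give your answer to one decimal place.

τ = R × C = 7.5 × 90 mL/cmH2O = 7.5 × 0.090 L/cmH2O = 0.675 s.
Passive exhalation: V(t)/V₀ = e^(−t/τ) = e^(−1.67/0.675) = 0.08424.
Fraction exhaled = 1 − 0.08424 = 0.9158 → 91.58%.

91.6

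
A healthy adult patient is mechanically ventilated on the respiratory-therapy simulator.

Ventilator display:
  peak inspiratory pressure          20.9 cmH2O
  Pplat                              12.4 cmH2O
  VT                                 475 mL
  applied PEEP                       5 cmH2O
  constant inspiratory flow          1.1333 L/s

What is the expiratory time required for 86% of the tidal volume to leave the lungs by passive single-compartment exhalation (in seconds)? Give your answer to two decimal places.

0.95

R = (PIP − Pplat)/V̇ = (20.9 − 12.4) / 1.1333 = 8.5/1.1333 = 7.5 cmH2O·s/L.
C = Vt/(Pplat − PEEP) = 475.0 / (12.4 − 5) = 475.0/7.4 = 64.189 mL/cmH2O.
τ = R × C = 7.5 × 0.06419 L/cmH2O = 0.4814 s.
t = −τ·ln(1 − 0.86) = −0.4814·ln(0.14) = 0.9465 s.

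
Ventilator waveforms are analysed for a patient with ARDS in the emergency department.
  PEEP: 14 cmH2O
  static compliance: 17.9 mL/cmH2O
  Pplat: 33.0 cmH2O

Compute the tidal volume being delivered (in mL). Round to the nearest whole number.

340

Vt = Cstat × (Pplat − PEEP) = 17.9 × (33.0 − 14) = 17.9 × 19.0 = 340.1 mL.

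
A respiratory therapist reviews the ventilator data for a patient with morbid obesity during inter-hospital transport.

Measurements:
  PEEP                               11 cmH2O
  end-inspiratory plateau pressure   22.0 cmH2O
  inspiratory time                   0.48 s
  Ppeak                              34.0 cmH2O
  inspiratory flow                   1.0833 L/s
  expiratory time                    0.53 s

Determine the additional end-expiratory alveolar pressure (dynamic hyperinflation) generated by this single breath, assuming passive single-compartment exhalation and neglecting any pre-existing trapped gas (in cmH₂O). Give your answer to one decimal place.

Vt = flow × Ti = 1.0833 L/s × 0.48 s × 1000 mL/L = 519.98 mL.
R = (PIP − Pplat)/V̇ = (34.0 − 22.0) / 1.0833 = 12.0/1.0833 = 11.077 cmH2O·s/L.
C = Vt/(Pplat − PEEP) = 519.98 / (22.0 − 11) = 519.98/11.0 = 47.271 mL/cmH2O.
τ = R × C = 11.077 × 0.04727 L/cmH2O = 0.5236 s.
Fraction remaining = e^(−Te/τ) = e^(−0.53/0.5236) = 0.3634; trapped volume = 519.98 × 0.3634 = 188.96 mL.
Additional alveolar pressure from trapping ≈ V_trapped / C = 188.96 / 47.271 = 3.997 cmH2O.

4.0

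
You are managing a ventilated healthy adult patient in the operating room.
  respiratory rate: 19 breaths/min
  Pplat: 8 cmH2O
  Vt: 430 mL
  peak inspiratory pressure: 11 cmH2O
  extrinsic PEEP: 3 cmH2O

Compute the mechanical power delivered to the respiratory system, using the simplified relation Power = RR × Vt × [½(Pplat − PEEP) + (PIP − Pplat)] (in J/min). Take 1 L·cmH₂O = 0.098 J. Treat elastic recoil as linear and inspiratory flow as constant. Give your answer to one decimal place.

4.4

Per-breath work = Vt × [½(Pplat−PEEP) + (PIP−Pplat)] = 0.430 × [0.5×5.0 + 3.0] = 0.430 × 5.5 = 2.365 L·cmH2O.
Power = 19 × 2.365 = 44.935 L·cmH2O/min.
× 0.098 J/(L·cmH2O) → 4.404 J/min.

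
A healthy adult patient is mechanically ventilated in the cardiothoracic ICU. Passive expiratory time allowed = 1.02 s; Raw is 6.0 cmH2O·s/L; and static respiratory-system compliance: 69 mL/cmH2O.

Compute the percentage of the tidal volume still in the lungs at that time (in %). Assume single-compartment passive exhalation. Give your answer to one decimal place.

τ = R × C = 6.0 × 69 mL/cmH2O = 6.0 × 0.069 L/cmH2O = 0.414 s.
Passive exhalation: V(t)/V₀ = e^(−t/τ) = e^(−1.02/0.414) = 0.08511.
Fraction remaining = 0.08511 → 8.511%.

8.5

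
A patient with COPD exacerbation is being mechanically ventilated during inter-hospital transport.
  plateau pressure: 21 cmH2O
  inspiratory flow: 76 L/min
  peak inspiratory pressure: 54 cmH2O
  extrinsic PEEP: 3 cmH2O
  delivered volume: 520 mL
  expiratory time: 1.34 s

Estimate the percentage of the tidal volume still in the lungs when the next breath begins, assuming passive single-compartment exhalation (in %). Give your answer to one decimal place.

16.9

Flow: 76 L/min ÷ 60 = 1.2667 L/s.
R = (PIP − Pplat)/V̇ = (54 − 21) / 1.2667 = 33.0/1.2667 = 26.052 cmH2O·s/L.
C = Vt/(Pplat − PEEP) = 520.0 / (21 − 3) = 520.0/18.0 = 28.889 mL/cmH2O.
τ = R × C = 26.052 × 0.02889 L/cmH2O = 0.7526 s.
Fraction remaining at end-expiration = e^(−Te/τ) = e^(−1.34/0.7526) = 0.1686 → 16.86%.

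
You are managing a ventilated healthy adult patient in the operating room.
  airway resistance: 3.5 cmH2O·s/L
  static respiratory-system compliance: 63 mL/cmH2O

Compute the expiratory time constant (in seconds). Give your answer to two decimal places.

τ = R × C = 3.5 × 63 mL/cmH2O = 3.5 × 0.063 L/cmH2O = 0.2205 s.

0.22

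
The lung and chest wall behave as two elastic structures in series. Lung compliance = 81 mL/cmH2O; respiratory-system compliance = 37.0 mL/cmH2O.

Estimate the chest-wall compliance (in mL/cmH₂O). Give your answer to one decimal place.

1/Ccw = 1/Crs − 1/CL.
1/Ccw = 1/37.0 − 1/81 = 0.01468.
Ccw = 68.12 mL/cmH2O.

68.1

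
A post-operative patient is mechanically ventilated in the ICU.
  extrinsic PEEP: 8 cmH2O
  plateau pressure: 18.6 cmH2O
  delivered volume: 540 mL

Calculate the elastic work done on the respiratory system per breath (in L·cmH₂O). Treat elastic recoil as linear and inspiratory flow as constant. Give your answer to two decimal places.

2.86

Elastic work ≈ ½ × (Pplat − PEEP) × Vt = 0.5 × (18.6 − 8) × 0.540 L = 0.5 × 10.6 × 0.540 = 2.862 L·cmH2O.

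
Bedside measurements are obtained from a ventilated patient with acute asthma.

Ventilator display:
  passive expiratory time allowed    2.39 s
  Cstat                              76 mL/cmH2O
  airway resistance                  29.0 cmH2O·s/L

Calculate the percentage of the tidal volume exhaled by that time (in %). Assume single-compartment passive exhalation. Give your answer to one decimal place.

66.2

τ = R × C = 29.0 × 76 mL/cmH2O = 29.0 × 0.076 L/cmH2O = 2.204 s.
Passive exhalation: V(t)/V₀ = e^(−t/τ) = e^(−2.39/2.204) = 0.3381.
Fraction exhaled = 1 − 0.3381 = 0.6619 → 66.19%.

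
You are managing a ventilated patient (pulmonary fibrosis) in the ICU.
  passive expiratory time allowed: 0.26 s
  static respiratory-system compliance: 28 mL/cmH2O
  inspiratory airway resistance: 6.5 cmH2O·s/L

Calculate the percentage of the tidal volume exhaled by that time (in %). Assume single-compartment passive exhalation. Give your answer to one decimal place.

76.0

τ = R × C = 6.5 × 28 mL/cmH2O = 6.5 × 0.028 L/cmH2O = 0.182 s.
Passive exhalation: V(t)/V₀ = e^(−t/τ) = e^(−0.26/0.182) = 0.2397.
Fraction exhaled = 1 − 0.2397 = 0.7603 → 76.03%.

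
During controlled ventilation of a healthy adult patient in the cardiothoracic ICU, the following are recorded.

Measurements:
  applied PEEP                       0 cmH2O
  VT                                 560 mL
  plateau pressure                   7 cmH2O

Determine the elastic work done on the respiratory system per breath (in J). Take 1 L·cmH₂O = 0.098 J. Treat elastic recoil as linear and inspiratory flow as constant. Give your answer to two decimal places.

0.19

Elastic work ≈ ½ × (Pplat − PEEP) × Vt = 0.5 × (7 − 0) × 0.560 L = 0.5 × 7.0 × 0.560 = 1.96 L·cmH2O.
× 0.098 J/(L·cmH2O) → 0.1921 J.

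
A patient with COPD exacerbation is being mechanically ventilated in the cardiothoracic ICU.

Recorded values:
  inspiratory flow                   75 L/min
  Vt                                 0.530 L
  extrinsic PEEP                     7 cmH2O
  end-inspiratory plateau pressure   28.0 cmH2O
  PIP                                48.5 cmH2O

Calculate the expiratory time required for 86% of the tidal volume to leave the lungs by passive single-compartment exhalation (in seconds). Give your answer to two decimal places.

0.81

Flow: 75 L/min ÷ 60 = 1.25 L/s.
R = (PIP − Pplat)/V̇ = (48.5 − 28.0) / 1.25 = 20.5/1.25 = 16.4 cmH2O·s/L.
C = Vt/(Pplat − PEEP) = 530.0 / (28.0 − 7) = 530.0/21.0 = 25.238 mL/cmH2O.
τ = R × C = 16.4 × 0.02524 L/cmH2O = 0.4139 s.
t = −τ·ln(1 − 0.86) = −0.4139·ln(0.14) = 0.8138 s.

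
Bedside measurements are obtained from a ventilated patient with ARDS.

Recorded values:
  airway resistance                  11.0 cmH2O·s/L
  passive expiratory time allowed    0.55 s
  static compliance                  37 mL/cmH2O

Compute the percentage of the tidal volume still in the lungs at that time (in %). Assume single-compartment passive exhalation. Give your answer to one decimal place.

τ = R × C = 11.0 × 37 mL/cmH2O = 11.0 × 0.037 L/cmH2O = 0.407 s.
Passive exhalation: V(t)/V₀ = e^(−t/τ) = e^(−0.55/0.407) = 0.2589.
Fraction remaining = 0.2589 → 25.89%.

25.9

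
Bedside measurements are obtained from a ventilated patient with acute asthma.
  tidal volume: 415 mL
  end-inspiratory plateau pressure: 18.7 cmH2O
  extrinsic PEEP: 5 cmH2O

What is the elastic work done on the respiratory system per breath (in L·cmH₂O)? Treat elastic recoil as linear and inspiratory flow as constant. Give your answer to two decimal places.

2.84

Elastic work ≈ ½ × (Pplat − PEEP) × Vt = 0.5 × (18.7 − 5) × 0.415 L = 0.5 × 13.7 × 0.415 = 2.843 L·cmH2O.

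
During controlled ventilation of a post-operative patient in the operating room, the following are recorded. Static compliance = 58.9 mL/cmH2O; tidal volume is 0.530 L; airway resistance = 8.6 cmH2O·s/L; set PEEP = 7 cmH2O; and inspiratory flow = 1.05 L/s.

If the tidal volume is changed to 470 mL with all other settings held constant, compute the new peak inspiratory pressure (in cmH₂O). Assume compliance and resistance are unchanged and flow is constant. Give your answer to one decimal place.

24.0

PIP = Vt/C + R·V̇ + PEEP (constant-flow equation of motion).
Only the elastic term changes: ΔPIP = ΔVt / C = (470 − 530) / 58.9 = -1.019 cmH2O.
Original PIP = 530/58.9 + 8.6×1.05 + 7 = 25.028 cmH2O; new PIP = 25.028 + (-1.019) = 24.009 cmH2O.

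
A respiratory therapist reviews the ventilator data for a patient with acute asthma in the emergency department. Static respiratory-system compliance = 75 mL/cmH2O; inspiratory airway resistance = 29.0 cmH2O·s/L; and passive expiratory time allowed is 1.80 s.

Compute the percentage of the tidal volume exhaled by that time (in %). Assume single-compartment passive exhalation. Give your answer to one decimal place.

τ = R × C = 29.0 × 75 mL/cmH2O = 29.0 × 0.075 L/cmH2O = 2.175 s.
Passive exhalation: V(t)/V₀ = e^(−t/τ) = e^(−1.80/2.175) = 0.4371.
Fraction exhaled = 1 − 0.4371 = 0.5629 → 56.29%.

56.3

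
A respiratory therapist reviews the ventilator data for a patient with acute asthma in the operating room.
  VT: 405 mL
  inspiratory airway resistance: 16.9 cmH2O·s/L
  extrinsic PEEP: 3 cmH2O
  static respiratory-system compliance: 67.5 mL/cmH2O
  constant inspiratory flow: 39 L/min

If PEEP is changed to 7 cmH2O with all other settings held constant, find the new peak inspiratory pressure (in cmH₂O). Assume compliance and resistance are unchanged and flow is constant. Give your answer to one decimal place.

Flow: 39 L/min ÷ 60 = 0.65 L/s.
PIP = Vt/C + R·V̇ + PEEP (constant-flow equation of motion).
Only the baseline term changes: ΔPIP = ΔPEEP = 7 − 3 = 4.0 cmH2O.
Original PIP = 405/67.5 + 16.9×0.65 + 3 = 19.985 cmH2O; new PIP = 19.985 + (4.0) = 23.985 cmH2O.

24.0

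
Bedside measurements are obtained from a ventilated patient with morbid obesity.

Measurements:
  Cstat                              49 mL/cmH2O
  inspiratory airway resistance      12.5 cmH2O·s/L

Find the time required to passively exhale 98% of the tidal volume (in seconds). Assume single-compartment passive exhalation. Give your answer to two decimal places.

τ = R × C = 12.5 × 49 mL/cmH2O = 12.5 × 0.049 L/cmH2O = 0.6125 s.
Exhaled fraction f = 1 − e^(−t/τ) → t = −τ·ln(1 − f) = −0.6125·ln(0.02) = 2.396 s.

2.40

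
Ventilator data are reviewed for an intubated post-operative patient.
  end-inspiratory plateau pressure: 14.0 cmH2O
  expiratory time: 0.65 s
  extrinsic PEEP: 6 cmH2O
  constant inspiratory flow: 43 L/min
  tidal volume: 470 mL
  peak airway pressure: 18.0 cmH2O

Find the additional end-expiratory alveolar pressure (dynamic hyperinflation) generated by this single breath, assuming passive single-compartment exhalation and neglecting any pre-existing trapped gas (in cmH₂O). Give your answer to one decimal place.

Flow: 43 L/min ÷ 60 = 0.7167 L/s.
R = (PIP − Pplat)/V̇ = (18.0 − 14.0) / 0.7167 = 4.0/0.7167 = 5.581 cmH2O·s/L.
C = Vt/(Pplat − PEEP) = 470.0 / (14.0 − 6) = 470.0/8.0 = 58.75 mL/cmH2O.
τ = R × C = 5.581 × 0.05875 L/cmH2O = 0.3279 s.
Fraction remaining = e^(−Te/τ) = e^(−0.65/0.3279) = 0.1378; trapped volume = 470.0 × 0.1378 = 64.766 mL.
Additional alveolar pressure from trapping ≈ V_trapped / C = 64.766 / 58.75 = 1.102 cmH2O.

1.1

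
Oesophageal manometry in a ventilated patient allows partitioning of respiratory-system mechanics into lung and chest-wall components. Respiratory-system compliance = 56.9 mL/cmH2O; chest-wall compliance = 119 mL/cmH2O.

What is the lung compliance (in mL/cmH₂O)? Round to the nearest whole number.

1/CL = 1/Crs − 1/Ccw.
1/CL = 1/56.9 − 1/119 = 0.009171.
CL = 109.04 mL/cmH2O.

109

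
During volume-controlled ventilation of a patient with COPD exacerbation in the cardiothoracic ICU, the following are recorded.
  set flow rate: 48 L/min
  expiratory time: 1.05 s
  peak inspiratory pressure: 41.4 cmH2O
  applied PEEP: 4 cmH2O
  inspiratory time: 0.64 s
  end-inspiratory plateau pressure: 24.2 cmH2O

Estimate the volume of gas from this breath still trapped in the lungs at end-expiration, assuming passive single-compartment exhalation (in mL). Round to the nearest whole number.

Flow: 48 L/min ÷ 60 = 0.8 L/s.
Vt = flow × Ti = 0.8 L/s × 0.64 s × 1000 mL/L = 512.0 mL.
R = (PIP − Pplat)/V̇ = (41.4 − 24.2) / 0.8 = 17.2/0.8 = 21.5 cmH2O·s/L.
C = Vt/(Pplat − PEEP) = 512.0 / (24.2 − 4) = 512.0/20.2 = 25.347 mL/cmH2O.
τ = R × C = 21.5 × 0.02535 L/cmH2O = 0.545 s.
Fraction remaining = e^(−Te/τ) = e^(−1.05/0.545) = 0.1456.
Trapped volume = 512.0 × 0.1456 = 74.547 mL.

75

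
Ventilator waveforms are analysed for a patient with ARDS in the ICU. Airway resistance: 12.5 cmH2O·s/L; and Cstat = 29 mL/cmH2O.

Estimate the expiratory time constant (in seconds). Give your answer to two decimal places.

τ = R × C = 12.5 × 29 mL/cmH2O = 12.5 × 0.029 L/cmH2O = 0.3625 s.

0.36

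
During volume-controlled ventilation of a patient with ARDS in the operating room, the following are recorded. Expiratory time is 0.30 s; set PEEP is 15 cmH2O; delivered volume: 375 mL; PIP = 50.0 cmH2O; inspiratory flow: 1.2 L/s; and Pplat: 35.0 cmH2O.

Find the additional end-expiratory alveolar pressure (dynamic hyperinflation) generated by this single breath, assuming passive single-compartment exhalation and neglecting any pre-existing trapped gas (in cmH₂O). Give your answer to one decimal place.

5.6

R = (PIP − Pplat)/V̇ = (50.0 − 35.0) / 1.2 = 15.0/1.2 = 12.5 cmH2O·s/L.
C = Vt/(Pplat − PEEP) = 375.0 / (35.0 − 15) = 375.0/20.0 = 18.75 mL/cmH2O.
τ = R × C = 12.5 × 0.01875 L/cmH2O = 0.2344 s.
Fraction remaining = e^(−Te/τ) = e^(−0.30/0.2344) = 0.2781; trapped volume = 375.0 × 0.2781 = 104.29 mL.
Additional alveolar pressure from trapping ≈ V_trapped / C = 104.29 / 18.75 = 5.562 cmH2O.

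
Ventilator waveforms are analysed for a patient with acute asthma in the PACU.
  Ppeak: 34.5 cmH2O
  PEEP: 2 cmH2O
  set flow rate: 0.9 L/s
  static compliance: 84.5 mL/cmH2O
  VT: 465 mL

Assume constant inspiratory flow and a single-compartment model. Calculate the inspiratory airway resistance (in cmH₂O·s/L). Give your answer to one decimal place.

Equation of motion (constant flow): PIP = Vt/C + R·V̇ + PEEP.
R·V̇ = PIP − Vt/C − PEEP = 34.5 − 465/84.5 − 2 = 34.5 − 5.503 − 2 = 26.997 cmH2O.
R = 26.997 / 0.9 = 29.997 cmH2O·s/L.

30.0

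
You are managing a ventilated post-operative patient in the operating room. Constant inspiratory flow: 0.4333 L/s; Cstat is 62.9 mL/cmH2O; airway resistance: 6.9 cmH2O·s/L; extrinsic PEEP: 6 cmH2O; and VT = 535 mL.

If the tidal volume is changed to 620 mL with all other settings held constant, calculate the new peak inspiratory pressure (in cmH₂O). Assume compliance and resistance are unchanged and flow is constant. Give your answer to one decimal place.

PIP = Vt/C + R·V̇ + PEEP (constant-flow equation of motion).
Only the elastic term changes: ΔPIP = ΔVt / C = (620 − 535) / 62.9 = 1.351 cmH2O.
Original PIP = 535/62.9 + 6.9×0.4333 + 6 = 17.495 cmH2O; new PIP = 17.495 + (1.351) = 18.846 cmH2O.

18.8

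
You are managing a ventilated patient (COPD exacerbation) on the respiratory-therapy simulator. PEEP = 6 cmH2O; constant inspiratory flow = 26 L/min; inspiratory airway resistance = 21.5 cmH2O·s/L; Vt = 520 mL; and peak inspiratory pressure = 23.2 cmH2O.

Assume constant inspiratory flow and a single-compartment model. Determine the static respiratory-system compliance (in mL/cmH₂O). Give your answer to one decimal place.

Flow: 26 L/min ÷ 60 = 0.4333 L/s.
Equation of motion (constant flow): PIP = Vt/C + R·V̇ + PEEP.
Vt/C = PIP − R·V̇ − PEEP = 23.2 − 21.5×0.4333 − 6 = 23.2 − 9.316 − 6 = 7.884 cmH2O.
C = Vt / 7.884 = 520 / 7.884 = 65.956 mL/cmH2O.

66.0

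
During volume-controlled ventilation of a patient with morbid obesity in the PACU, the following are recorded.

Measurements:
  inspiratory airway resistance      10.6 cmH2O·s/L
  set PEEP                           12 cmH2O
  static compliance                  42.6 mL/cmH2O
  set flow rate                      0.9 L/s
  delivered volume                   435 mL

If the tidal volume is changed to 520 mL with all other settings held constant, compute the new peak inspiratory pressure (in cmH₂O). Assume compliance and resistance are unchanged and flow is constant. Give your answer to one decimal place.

PIP = Vt/C + R·V̇ + PEEP (constant-flow equation of motion).
Only the elastic term changes: ΔPIP = ΔVt / C = (520 − 435) / 42.6 = 1.995 cmH2O.
Original PIP = 435/42.6 + 10.6×0.9 + 12 = 31.751 cmH2O; new PIP = 31.751 + (1.995) = 33.746 cmH2O.

33.7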